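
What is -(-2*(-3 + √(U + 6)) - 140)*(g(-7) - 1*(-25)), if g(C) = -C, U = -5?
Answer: 4352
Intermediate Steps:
-(-2*(-3 + √(U + 6)) - 140)*(g(-7) - 1*(-25)) = -(-2*(-3 + √(-5 + 6)) - 140)*(-1*(-7) - 1*(-25)) = -(-2*(-3 + √1) - 140)*(7 + 25) = -(-2*(-3 + 1) - 140)*32 = -(-2*(-2) - 140)*32 = -(4 - 140)*32 = -(-136)*32 = -1*(-4352) = 4352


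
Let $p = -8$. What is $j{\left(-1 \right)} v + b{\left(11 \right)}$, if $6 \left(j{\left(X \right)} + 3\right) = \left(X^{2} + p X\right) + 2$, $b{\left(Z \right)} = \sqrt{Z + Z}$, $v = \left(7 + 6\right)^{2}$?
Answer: $- \frac{1183}{6} + \sqrt{22} \approx -192.48$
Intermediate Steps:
$v = 169$ ($v = 13^{2} = 169$)
$b{\left(Z \right)} = \sqrt{2} \sqrt{Z}$ ($b{\left(Z \right)} = \sqrt{2 Z} = \sqrt{2} \sqrt{Z}$)
$j{\left(X \right)} = - \frac{8}{3} - \frac{4 X}{3} + \frac{X^{2}}{6}$ ($j{\left(X \right)} = -3 + \frac{\left(X^{2} - 8 X\right) + 2}{6} = -3 + \frac{2 + X^{2} - 8 X}{6} = -3 + \left(\frac{1}{3} - \frac{4 X}{3} + \frac{X^{2}}{6}\right) = - \frac{8}{3} - \frac{4 X}{3} + \frac{X^{2}}{6}$)
$j{\left(-1 \right)} v + b{\left(11 \right)} = \left(- \frac{8}{3} - - \frac{4}{3} + \frac{\left(-1\right)^{2}}{6}\right) 169 + \sqrt{2} \sqrt{11} = \left(- \frac{8}{3} + \frac{4}{3} + \frac{1}{6} \cdot 1\right) 169 + \sqrt{22} = \left(- \frac{8}{3} + \frac{4}{3} + \frac{1}{6}\right) 169 + \sqrt{22} = \left(- \frac{7}{6}\right) 169 + \sqrt{22} = - \frac{1183}{6} + \sqrt{22}$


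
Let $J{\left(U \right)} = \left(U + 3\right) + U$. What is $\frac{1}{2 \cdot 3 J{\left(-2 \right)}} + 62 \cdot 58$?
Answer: $\frac{21575}{6} \approx 3595.8$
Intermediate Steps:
$J{\left(U \right)} = 3 + 2 U$ ($J{\left(U \right)} = \left(3 + U\right) + U = 3 + 2 U$)
$\frac{1}{2 \cdot 3 J{\left(-2 \right)}} + 62 \cdot 58 = \frac{1}{2 \cdot 3 \left(3 + 2 \left(-2\right)\right)} + 62 \cdot 58 = \frac{1}{6 \left(3 - 4\right)} + 3596 = \frac{1}{6 \left(-1\right)} + 3596 = \frac{1}{-6} + 3596 = - \frac{1}{6} + 3596 = \frac{21575}{6}$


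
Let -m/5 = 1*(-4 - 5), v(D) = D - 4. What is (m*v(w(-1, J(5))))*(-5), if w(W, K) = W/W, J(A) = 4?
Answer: 675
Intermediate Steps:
w(W, K) = 1
v(D) = -4 + D
m = 45 (m = -5*(-4 - 5) = -5*(-9) = 45)
(m*v(w(-1, J(5))))*(-5) = (45*(-4 + 1))*(-5) = (45*(-3))*(-5) = -135*(-5) = 675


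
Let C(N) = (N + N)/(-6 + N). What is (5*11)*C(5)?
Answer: -550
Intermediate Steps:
C(N) = 2*N/(-6 + N) (C(N) = (2*N)/(-6 + N) = 2*N/(-6 + N))
(5*11)*C(5) = (5*11)*(2*5/(-6 + 5)) = 55*(2*5/(-1)) = 55*(2*5*(-1)) = 55*(-10) = -550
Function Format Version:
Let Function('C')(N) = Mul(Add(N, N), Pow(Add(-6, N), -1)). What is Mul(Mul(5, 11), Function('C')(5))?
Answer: -550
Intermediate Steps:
Function('C')(N) = Mul(2, N, Pow(Add(-6, N), -1)) (Function('C')(N) = Mul(Mul(2, N), Pow(Add(-6, N), -1)) = Mul(2, N, Pow(Add(-6, N), -1)))
Mul(Mul(5, 11), Function('C')(5)) = Mul(Mul(5, 11), Mul(2, 5, Pow(Add(-6, 5), -1))) = Mul(55, Mul(2, 5, Pow(-1, -1))) = Mul(55, Mul(2, 5, -1)) = Mul(55, -10) = -550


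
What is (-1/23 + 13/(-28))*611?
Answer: -199797/644 ≈ -310.24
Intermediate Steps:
(-1/23 + 13/(-28))*611 = (-1*1/23 + 13*(-1/28))*611 = (-1/23 - 13/28)*611 = -327/644*611 = -199797/644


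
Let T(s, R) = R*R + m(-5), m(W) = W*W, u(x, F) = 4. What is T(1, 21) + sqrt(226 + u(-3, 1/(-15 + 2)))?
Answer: 466 + sqrt(230) ≈ 481.17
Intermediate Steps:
m(W) = W**2
T(s, R) = 25 + R**2 (T(s, R) = R*R + (-5)**2 = R**2 + 25 = 25 + R**2)
T(1, 21) + sqrt(226 + u(-3, 1/(-15 + 2))) = (25 + 21**2) + sqrt(226 + 4) = (25 + 441) + sqrt(230) = 466 + sqrt(230)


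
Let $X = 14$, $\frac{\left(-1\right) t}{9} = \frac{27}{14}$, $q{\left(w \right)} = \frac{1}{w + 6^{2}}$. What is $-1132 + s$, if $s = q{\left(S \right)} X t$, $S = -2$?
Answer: $- \frac{38731}{34} \approx -1139.1$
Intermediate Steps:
$q{\left(w \right)} = \frac{1}{36 + w}$ ($q{\left(w \right)} = \frac{1}{w + 36} = \frac{1}{36 + w}$)
$t = - \frac{243}{14}$ ($t = - 9 \cdot \frac{27}{14} = - 9 \cdot 27 \cdot \frac{1}{14} = \left(-9\right) \frac{27}{14} = - \frac{243}{14} \approx -17.357$)
$s = - \frac{243}{34}$ ($s = \frac{1}{36 - 2} \cdot 14 \left(- \frac{243}{14}\right) = \frac{1}{34} \cdot 14 \left(- \frac{243}{14}\right) = \frac{7}{17} \left(- \frac{243}{14}\right) = - \frac{243}{34} \approx -7.1471$)
$-1132 + s = -1132 - \frac{243}{34} = - \frac{38731}{34}$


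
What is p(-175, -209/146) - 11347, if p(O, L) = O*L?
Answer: -1620087/146 ≈ -11096.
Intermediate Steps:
p(O, L) = L*O
p(-175, -209/146) - 11347 = -209/146*(-175) - 11347 = 36575/146 - 11347 = -1620087/146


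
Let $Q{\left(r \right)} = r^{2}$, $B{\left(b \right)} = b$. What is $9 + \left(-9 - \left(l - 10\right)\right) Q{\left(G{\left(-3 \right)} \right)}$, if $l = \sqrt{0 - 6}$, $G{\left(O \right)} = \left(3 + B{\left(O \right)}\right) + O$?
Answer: $18 - 9 i \sqrt{6} \approx 18.0 - 22.045 i$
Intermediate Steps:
$G{\left(O \right)} = 3 + 2 O$ ($G{\left(O \right)} = \left(3 + O\right) + O = 3 + 2 O$)
$l = i \sqrt{6}$ ($l = \sqrt{-6} = i \sqrt{6} \approx 2.4495 i$)
$9 + \left(-9 - \left(l - 10\right)\right) Q{\left(G{\left(-3 \right)} \right)} = 9 + \left(-9 - \left(i \sqrt{6} - 10\right)\right) \left(3 + 2 \left(-3\right)\right)^{2} = 9 + \left(-9 - \left(i \sqrt{6} - 10\right)\right) \left(3 - 6\right)^{2} = 9 + \left(-9 - \left(-10 + i \sqrt{6}\right)\right) \left(-3\right)^{2} = 9 + \left(-9 + \left(10 - i \sqrt{6}\right)\right) 9 = 9 + \left(1 - i \sqrt{6}\right) 9 = 9 + \left(9 - 9 i \sqrt{6}\right) = 18 - 9 i \sqrt{6}$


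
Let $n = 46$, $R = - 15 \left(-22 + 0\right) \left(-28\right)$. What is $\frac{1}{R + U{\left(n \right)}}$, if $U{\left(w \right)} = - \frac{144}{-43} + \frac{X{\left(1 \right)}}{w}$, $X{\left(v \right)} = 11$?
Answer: $- \frac{1978}{18269623} \approx -0.00010827$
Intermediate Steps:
$R = -9240$ ($R = \left(-15\right) \left(-22\right) \left(-28\right) = 330 \left(-28\right) = -9240$)
$U{\left(w \right)} = \frac{144}{43} + \frac{11}{w}$ ($U{\left(w \right)} = - \frac{144}{-43} + \frac{11}{w} = \left(-144\right) \left(- \frac{1}{43}\right) + \frac{11}{w} = \frac{144}{43} + \frac{11}{w}$)
$\frac{1}{R + U{\left(n \right)}} = \frac{1}{-9240 + \left(\frac{144}{43} + \frac{11}{46}\right)} = \frac{1}{-9240 + \frac{7097}{1978}} = \frac{1}{- \frac{18269623}{1978}} = - \frac{1978}{18269623}$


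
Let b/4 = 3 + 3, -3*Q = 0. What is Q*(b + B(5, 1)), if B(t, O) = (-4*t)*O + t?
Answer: 0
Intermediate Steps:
Q = 0 (Q = -1/3*0 = 0)
B(t, O) = t - 4*O*t (B(t, O) = -4*O*t + t = t - 4*O*t)
b = 24 (b = 4*(3 + 3) = 4*6 = 24)
Q*(b + B(5, 1)) = 0*(24 + 5*(1 - 4*1)) = 0*(24 + 5*(1 - 4)) = 0*(24 + 5*(-3)) = 0*(24 - 15) = 0*9 = 0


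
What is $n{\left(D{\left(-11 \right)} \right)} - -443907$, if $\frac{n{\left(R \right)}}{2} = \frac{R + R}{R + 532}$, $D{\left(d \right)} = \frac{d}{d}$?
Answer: $\frac{236602435}{533} \approx 4.4391 \cdot 10^{5}$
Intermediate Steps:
$D{\left(d \right)} = 1$
$n{\left(R \right)} = \frac{4 R}{532 + R}$ ($n{\left(R \right)} = 2 \frac{R + R}{R + 532} = 2 \frac{2 R}{532 + R} = \frac{4 R}{532 + R}$)
$n{\left(D{\left(-11 \right)} \right)} - -443907 = 4 \cdot 1 \frac{1}{532 + 1} - -443907 = 4 \cdot 1 \cdot \frac{1}{533} + 443907 = \frac{4}{533} + 443907 = \frac{236602435}{533}$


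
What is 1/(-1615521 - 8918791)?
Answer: -1/10534312 ≈ -9.4928e-8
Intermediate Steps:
1/(-1615521 - 8918791) = 1/(-10534312) = -1/10534312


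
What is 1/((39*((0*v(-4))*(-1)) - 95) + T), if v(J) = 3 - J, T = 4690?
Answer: 1/4595 ≈ 0.00021763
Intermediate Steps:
1/((39*((0*v(-4))*(-1)) - 95) + T) = 1/((39*((0*(3 - 1*(-4)))*(-1)) - 95) + 4690) = 1/((39*((0*(3 + 4))*(-1)) - 95) + 4690) = 1/((39*((0*7)*(-1)) - 95) + 4690) = 1/((39*(0*(-1)) - 95) + 4690) = 1/((39*0 - 95) + 4690) = 1/((0 - 95) + 4690) = 1/(-95 + 4690) = 1/4595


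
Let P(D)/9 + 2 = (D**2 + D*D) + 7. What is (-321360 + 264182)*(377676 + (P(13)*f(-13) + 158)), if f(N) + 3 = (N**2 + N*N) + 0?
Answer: -80734135262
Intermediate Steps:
f(N) = -3 + 2*N**2 (f(N) = -3 + ((N**2 + N*N) + 0) = -3 + ((N**2 + N**2) + 0) = -3 + (2*N**2 + 0) = -3 + 2*N**2)
P(D) = 45 + 18*D**2 (P(D) = -18 + 9*((D**2 + D*D) + 7) = -18 + 9*((D**2 + D**2) + 7) = -18 + 9*(2*D**2 + 7) = -18 + 9*(7 + 2*D**2) = -18 + (63 + 18*D**2) = 45 + 18*D**2)
(-321360 + 264182)*(377676 + (P(13)*f(-13) + 158)) = (-321360 + 264182)*(377676 + ((45 + 18*13**2)*(-3 + 2*(-13)**2) + 158)) = -57178*(377676 + ((45 + 18*169)*(-3 + 2*169) + 158)) = -57178*(377676 + ((45 + 3042)*(-3 + 338) + 158)) = -57178*(377676 + (3087*335 + 158)) = -57178*(377676 + (1034145 + 158)) = -57178*(377676 + 1034303) = -57178*1411979 = -80734135262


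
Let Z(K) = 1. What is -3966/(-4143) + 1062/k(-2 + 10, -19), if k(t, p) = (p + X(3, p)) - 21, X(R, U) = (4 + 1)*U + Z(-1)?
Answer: -644737/92527 ≈ -6.9681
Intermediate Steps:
X(R, U) = 1 + 5*U (X(R, U) = (4 + 1)*U + 1 = 5*U + 1 = 1 + 5*U)
k(t, p) = -20 + 6*p (k(t, p) = (p + (1 + 5*p)) - 21 = (1 + 6*p) - 21 = -20 + 6*p)
-3966/(-4143) + 1062/k(-2 + 10, -19) = -3966/(-4143) + 1062/(-20 + 6*(-19)) = -3966*(-1/4143) + 1062/(-20 - 114) = 1322/1381 + 1062/(-134) = 1322/1381 + 1062*(-1/134) = 1322/1381 - 531/67 = -644737/92527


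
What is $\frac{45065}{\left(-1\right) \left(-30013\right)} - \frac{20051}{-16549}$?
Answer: $\frac{1347571348}{496685137} \approx 2.7131$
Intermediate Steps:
$\frac{45065}{\left(-1\right) \left(-30013\right)} - \frac{20051}{-16549} = \frac{45065}{30013} - - \frac{20051}{16549} = 45065 \cdot \frac{1}{30013} + \frac{20051}{16549} = \frac{45065}{30013} + \frac{20051}{16549} = \frac{1347571348}{496685137}$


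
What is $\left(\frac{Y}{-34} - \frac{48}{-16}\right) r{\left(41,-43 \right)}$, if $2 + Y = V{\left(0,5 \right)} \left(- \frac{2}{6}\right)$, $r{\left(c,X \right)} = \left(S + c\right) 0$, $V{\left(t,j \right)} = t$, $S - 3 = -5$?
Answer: $0$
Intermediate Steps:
$S = -2$ ($S = 3 - 5 = -2$)
$r{\left(c,X \right)} = 0$ ($r{\left(c,X \right)} = \left(-2 + c\right) 0 = 0$)
$Y = -2$ ($Y = -2 + 0 \left(- \frac{2}{6}\right) = -2 + 0 \left(\left(-2\right) \frac{1}{6}\right) = -2 + 0 \left(- \frac{1}{3}\right) = -2 + 0 = -2$)
$\left(\frac{Y}{-34} - \frac{48}{-16}\right) r{\left(41,-43 \right)} = \left(- \frac{2}{-34} - \frac{48}{-16}\right) 0 = \left(\left(-2\right) \left(- \frac{1}{34}\right) - -3\right) 0 = \left(\frac{1}{17} + 3\right) 0 = \frac{52}{17} \cdot 0 = 0$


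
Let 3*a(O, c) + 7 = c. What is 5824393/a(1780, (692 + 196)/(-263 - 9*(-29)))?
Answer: -17473179/451 ≈ -38743.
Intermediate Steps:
a(O, c) = -7/3 + c/3
5824393/a(1780, (692 + 196)/(-263 - 9*(-29))) = 5824393/(-7/3 + ((692 + 196)/(-263 - 9*(-29)))/3) = 5824393/(-7/3 + (888/(-263 + 261))/3) = 5824393/(-7/3 + (888/(-2))/3) = 5824393/(-7/3 + (888*(-½))/3) = 5824393/(-7/3 + (⅓)*(-444)) = 5824393/(-7/3 - 148) = 5824393/(-451/3) = 5824393*(-3/451) = -17473179/451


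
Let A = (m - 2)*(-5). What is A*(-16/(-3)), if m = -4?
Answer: 160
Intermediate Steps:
A = 30 (A = (-4 - 2)*(-5) = -6*(-5) = 30)
A*(-16/(-3)) = 30*(-16/(-3)) = 30*(-16*(-⅓)) = 30*(16/3) = 160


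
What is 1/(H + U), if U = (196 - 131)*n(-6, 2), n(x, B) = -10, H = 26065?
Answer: 1/25415 ≈ 3.9347e-5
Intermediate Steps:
U = -650 (U = (196 - 131)*(-10) = 65*(-10) = -650)
1/(H + U) = 1/(26065 - 650) = 1/25415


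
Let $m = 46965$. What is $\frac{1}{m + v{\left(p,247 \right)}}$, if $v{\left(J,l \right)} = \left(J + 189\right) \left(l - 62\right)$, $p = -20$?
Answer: $\frac{1}{78230} \approx 1.2783 \cdot 10^{-5}$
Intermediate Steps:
$v{\left(J,l \right)} = \left(-62 + l\right) \left(189 + J\right)$ ($v{\left(J,l \right)} = \left(189 + J\right) \left(-62 + l\right) = \left(-62 + l\right) \left(189 + J\right)$)
$\frac{1}{m + v{\left(p,247 \right)}} = \frac{1}{46965 - -31265} = \frac{1}{46965 + \left(-11718 + 1240 + 46683 - 4940\right)} = \frac{1}{46965 + 31265} = \frac{1}{78230}$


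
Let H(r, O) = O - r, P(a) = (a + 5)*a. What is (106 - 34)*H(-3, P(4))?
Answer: 2808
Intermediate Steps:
P(a) = a*(5 + a) (P(a) = (5 + a)*a = a*(5 + a))
(106 - 34)*H(-3, P(4)) = (106 - 34)*(4*(5 + 4) - 1*(-3)) = 72*(4*9 + 3) = 72*(36 + 3) = 72*39 = 2808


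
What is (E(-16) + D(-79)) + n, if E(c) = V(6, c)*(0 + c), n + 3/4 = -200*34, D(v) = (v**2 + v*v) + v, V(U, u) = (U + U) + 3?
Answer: 21449/4 ≈ 5362.3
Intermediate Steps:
V(U, u) = 3 + 2*U (V(U, u) = 2*U + 3 = 3 + 2*U)
D(v) = v + 2*v**2 (D(v) = (v**2 + v**2) + v = 2*v**2 + v = v + 2*v**2)
n = -27203/4 (n = -3/4 - 200*34 = -3/4 - 6800 = -27203/4 ≈ -6800.8)
E(c) = 15*c (E(c) = (3 + 2*6)*(0 + c) = (3 + 12)*c = 15*c)
(E(-16) + D(-79)) + n = (15*(-16) - 79*(1 + 2*(-79))) - 27203/4 = (-240 - 79*(1 - 158)) - 27203/4 = (-240 - 79*(-157)) - 27203/4 = (-240 + 12403) - 27203/4 = 12163 - 27203/4 = 21449/4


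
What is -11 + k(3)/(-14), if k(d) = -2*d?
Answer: -74/7 ≈ -10.571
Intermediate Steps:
-11 + k(3)/(-14) = -11 + (-2*3)/(-14) = -11 - 1/14*(-6) = -11 + 3/7 = -74/7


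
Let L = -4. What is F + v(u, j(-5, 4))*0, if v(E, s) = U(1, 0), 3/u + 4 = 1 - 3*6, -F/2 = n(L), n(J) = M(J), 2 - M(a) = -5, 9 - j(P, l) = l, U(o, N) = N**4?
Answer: -14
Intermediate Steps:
j(P, l) = 9 - l
M(a) = 7 (M(a) = 2 - 1*(-5) = 2 + 5 = 7)
n(J) = 7
F = -14 (F = -2*7 = -14)
u = -1/7 (u = 3/(-4 + (1 - 3*6)) = 3/(-4 + (1 - 18)) = 3/(-4 - 17) = 3/(-21) = 3*(-1/21) = -1/7 ≈ -0.14286)
v(E, s) = 0 (v(E, s) = 0**4 = 0)
F + v(u, j(-5, 4))*0 = -14 + 0*0 = -14 + 0 = -14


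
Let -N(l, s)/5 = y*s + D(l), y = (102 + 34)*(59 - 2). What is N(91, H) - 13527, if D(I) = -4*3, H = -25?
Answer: 955533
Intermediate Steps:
D(I) = -12
y = 7752 (y = 136*57 = 7752)
N(l, s) = 60 - 38760*s (N(l, s) = -5*(7752*s - 12) = -5*(-12 + 7752*s) = 60 - 38760*s)
N(91, H) - 13527 = (60 - 38760*(-25)) - 13527 = (60 + 969000) - 13527 = 969060 - 13527 = 955533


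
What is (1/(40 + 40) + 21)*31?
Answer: 52111/80 ≈ 651.39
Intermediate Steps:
(1/(40 + 40) + 21)*31 = (1/80 + 21)*31 = (1681/80)*31 = 52111/80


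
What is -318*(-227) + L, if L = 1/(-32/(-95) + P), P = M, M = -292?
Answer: 2000129593/27708 ≈ 72186.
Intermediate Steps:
P = -292
L = -95/27708 (L = 1/(-32/(-95) - 292) = 1/(-32*(-1/95) - 292) = 1/(32/95 - 292) = 1/(-27708/95) = -95/27708 ≈ -0.0034286)
-318*(-227) + L = -318*(-227) - 95/27708 = 72186 - 95/27708 = 2000129593/27708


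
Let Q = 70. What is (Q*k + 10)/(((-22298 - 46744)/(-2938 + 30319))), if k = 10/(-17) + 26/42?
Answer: -2829370/586857 ≈ -4.8212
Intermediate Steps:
k = 11/357 (k = 10*(-1/17) + 26*(1/42) = -10/17 + 13/21 = 11/357 ≈ 0.030812)
(Q*k + 10)/(((-22298 - 46744)/(-2938 + 30319))) = (70*(11/357) + 10)/(((-22298 - 46744)/(-2938 + 30319))) = (110/51 + 10)/((-69042/27381)) = 620/(51*((-69042*1/27381))) = 620/(51*(-23014/9127)) = (620/51)*(-9127/23014) = -2829370/586857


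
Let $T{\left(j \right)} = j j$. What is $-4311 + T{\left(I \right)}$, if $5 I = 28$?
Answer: $- \frac{106991}{25} \approx -4279.6$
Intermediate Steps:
$I = \frac{28}{5}$ ($I = \frac{1}{5} \cdot 28 = \frac{28}{5} \approx 5.6$)
$T{\left(j \right)} = j^{2}$
$-4311 + T{\left(I \right)} = -4311 + \left(\frac{28}{5}\right)^{2} = -4311 + \frac{784}{25} = - \frac{106991}{25}$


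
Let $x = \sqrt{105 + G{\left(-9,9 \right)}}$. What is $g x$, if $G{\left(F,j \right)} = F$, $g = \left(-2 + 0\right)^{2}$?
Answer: $16 \sqrt{6} \approx 39.192$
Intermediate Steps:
$g = 4$ ($g = \left(-2\right)^{2} = 4$)
$x = 4 \sqrt{6}$ ($x = \sqrt{105 - 9} = \sqrt{96} = 4 \sqrt{6} \approx 9.798$)
$g x = 4 \cdot 4 \sqrt{6} = 16 \sqrt{6}$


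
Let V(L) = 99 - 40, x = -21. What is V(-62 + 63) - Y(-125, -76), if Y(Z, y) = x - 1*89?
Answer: 169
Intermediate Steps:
Y(Z, y) = -110 (Y(Z, y) = -21 - 1*89 = -21 - 89 = -110)
V(L) = 59
V(-62 + 63) - Y(-125, -76) = 59 - 1*(-110) = 59 + 110 = 169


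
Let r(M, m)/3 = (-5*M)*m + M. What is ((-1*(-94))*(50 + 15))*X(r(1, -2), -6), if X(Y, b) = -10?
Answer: -61100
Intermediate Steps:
r(M, m) = 3*M - 15*M*m (r(M, m) = 3*((-5*M)*m + M) = 3*(-5*M*m + M) = 3*(M - 5*M*m) = 3*M - 15*M*m)
((-1*(-94))*(50 + 15))*X(r(1, -2), -6) = ((-1*(-94))*(50 + 15))*(-10) = (94*65)*(-10) = 6110*(-10) = -61100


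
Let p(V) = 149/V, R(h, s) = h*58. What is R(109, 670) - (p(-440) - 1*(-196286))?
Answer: -83584011/440 ≈ -1.8996e+5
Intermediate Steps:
R(h, s) = 58*h
R(109, 670) - (p(-440) - 1*(-196286)) = 58*109 - (149/(-440) - 1*(-196286)) = 6322 - (149*(-1/440) + 196286) = 6322 - (-149/440 + 196286) = 6322 - 1*86365691/440 = 6322 - 86365691/440 = -83584011/440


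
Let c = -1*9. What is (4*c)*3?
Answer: -108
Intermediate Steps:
c = -9
(4*c)*3 = (4*(-9))*3 = -36*3 = -108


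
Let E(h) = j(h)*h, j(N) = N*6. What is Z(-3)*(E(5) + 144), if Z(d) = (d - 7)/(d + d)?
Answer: 490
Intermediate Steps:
j(N) = 6*N
E(h) = 6*h² (E(h) = (6*h)*h = 6*h²)
Z(d) = (-7 + d)/(2*d) (Z(d) = (-7 + d)/((2*d)) = (-7 + d)*(1/(2*d)) = (-7 + d)/(2*d))
Z(-3)*(E(5) + 144) = ((½)*(-7 - 3)/(-3))*(6*5² + 144) = ((½)*(-⅓)*(-10))*(6*25 + 144) = 5*(150 + 144)/3 = (5/3)*294 = 490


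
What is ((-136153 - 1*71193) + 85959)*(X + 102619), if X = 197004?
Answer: -36370337101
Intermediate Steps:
((-136153 - 1*71193) + 85959)*(X + 102619) = ((-136153 - 1*71193) + 85959)*(197004 + 102619) = ((-136153 - 71193) + 85959)*299623 = (-207346 + 85959)*299623 = -121387*299623 = -36370337101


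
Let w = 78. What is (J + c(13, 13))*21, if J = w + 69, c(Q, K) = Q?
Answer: 3360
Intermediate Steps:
J = 147 (J = 78 + 69 = 147)
(J + c(13, 13))*21 = (147 + 13)*21 = 160*21 = 3360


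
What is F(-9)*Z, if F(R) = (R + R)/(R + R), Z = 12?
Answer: 12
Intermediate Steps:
F(R) = 1 (F(R) = (2*R)/((2*R)) = (2*R)*(1/(2*R)) = 1)
F(-9)*Z = 1*12 = 12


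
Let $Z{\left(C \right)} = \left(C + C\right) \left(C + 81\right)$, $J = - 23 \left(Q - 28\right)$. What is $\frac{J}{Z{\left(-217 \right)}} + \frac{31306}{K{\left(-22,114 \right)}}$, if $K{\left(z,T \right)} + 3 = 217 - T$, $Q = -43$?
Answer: $\frac{461992161}{1475600} \approx 313.09$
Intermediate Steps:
$K{\left(z,T \right)} = 214 - T$ ($K{\left(z,T \right)} = -3 - \left(-217 + T\right) = 214 - T$)
$J = 1633$ ($J = - 23 \left(-43 - 28\right) = \left(-23\right) \left(-71\right) = 1633$)
$Z{\left(C \right)} = 2 C \left(81 + C\right)$
$\frac{J}{Z{\left(-217 \right)}} + \frac{31306}{K{\left(-22,114 \right)}} = \frac{1633}{2 \left(-217\right) \left(81 - 217\right)} + \frac{31306}{214 - 114} = \frac{1633}{2 \left(-217\right) \left(-136\right)} + \frac{31306}{214 - 114} = \frac{1633}{59024} + \frac{31306}{100} = 1633 \cdot \frac{1}{59024} + 31306 \cdot \frac{1}{100} = \frac{1633}{59024} + \frac{15653}{50} = \frac{461992161}{1475600}$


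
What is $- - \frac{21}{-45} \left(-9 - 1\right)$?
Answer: $\frac{14}{3} \approx 4.6667$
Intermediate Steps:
$- - \frac{21}{-45} \left(-9 - 1\right) = - \left(-21\right) \left(- \frac{1}{45}\right) \left(-10\right) = - \frac{7 \left(-10\right)}{15} = \left(-1\right) \left(- \frac{14}{3}\right) = \frac{14}{3}$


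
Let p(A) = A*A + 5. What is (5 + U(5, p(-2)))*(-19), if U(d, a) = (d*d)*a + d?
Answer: -4465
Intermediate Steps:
p(A) = 5 + A**2 (p(A) = A**2 + 5 = 5 + A**2)
U(d, a) = d + a*d**2 (U(d, a) = d**2*a + d = a*d**2 + d = d + a*d**2)
(5 + U(5, p(-2)))*(-19) = (5 + 5*(1 + (5 + (-2)**2)*5))*(-19) = (5 + 5*(1 + (5 + 4)*5))*(-19) = (5 + 5*(1 + 9*5))*(-19) = (5 + 5*(1 + 45))*(-19) = (5 + 5*46)*(-19) = (5 + 230)*(-19) = 235*(-19) = -4465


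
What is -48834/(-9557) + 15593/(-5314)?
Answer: 110481575/50785898 ≈ 2.1754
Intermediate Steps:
-48834/(-9557) + 15593/(-5314) = -48834*(-1/9557) + 15593*(-1/5314) = 48834/9557 - 15593/5314 = 110481575/50785898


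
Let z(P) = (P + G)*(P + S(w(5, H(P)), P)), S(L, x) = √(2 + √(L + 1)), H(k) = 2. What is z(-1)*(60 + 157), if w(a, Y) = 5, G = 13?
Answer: -2604 + 2604*√(2 + √6) ≈ 2888.8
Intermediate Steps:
S(L, x) = √(2 + √(1 + L))
z(P) = (13 + P)*(P + √(2 + √6)) (z(P) = (P + 13)*(P + √(2 + √(1 + 5))) = (13 + P)*(P + √(2 + √6)))
z(-1)*(60 + 157) = ((-1)² + 13*(-1) + 13*√(2 + √6) - √(2 + √6))*(60 + 157) = (1 - 13 + 13*√(2 + √6) - √(2 + √6))*217 = (-12 + 12*√(2 + √6))*217 = -2604 + 2604*√(2 + √6)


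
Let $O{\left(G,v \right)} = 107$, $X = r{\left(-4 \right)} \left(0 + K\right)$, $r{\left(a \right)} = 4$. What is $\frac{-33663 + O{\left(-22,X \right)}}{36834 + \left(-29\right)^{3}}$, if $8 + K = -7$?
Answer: $- \frac{33556}{12445} \approx -2.6963$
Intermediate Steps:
$K = -15$ ($K = -8 - 7 = -15$)
$X = -60$ ($X = 4 \left(0 - 15\right) = 4 \left(-15\right) = -60$)
$\frac{-33663 + O{\left(-22,X \right)}}{36834 + \left(-29\right)^{3}} = \frac{-33663 + 107}{36834 + \left(-29\right)^{3}} = - \frac{33556}{36834 - 24389} = - \frac{33556}{12445}$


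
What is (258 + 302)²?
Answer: 313600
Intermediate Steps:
(258 + 302)² = 560² = 313600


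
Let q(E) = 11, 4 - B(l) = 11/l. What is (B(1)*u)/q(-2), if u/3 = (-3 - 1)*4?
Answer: 336/11 ≈ 30.545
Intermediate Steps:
B(l) = 4 - 11/l
u = -48 (u = 3*((-3 - 1)*4) = 3*(-4*4) = 3*(-16) = -48)
(B(1)*u)/q(-2) = ((4 - 11/1)*(-48))/11 = ((4 - 11*1)*(-48))*(1/11) = ((4 - 11)*(-48))*(1/11) = -7*(-48)*(1/11) = 336*(1/11) = 336/11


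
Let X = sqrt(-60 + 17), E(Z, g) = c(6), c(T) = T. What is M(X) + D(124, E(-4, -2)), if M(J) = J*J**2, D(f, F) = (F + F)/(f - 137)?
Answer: -12/13 - 43*I*sqrt(43) ≈ -0.92308 - 281.97*I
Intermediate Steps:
E(Z, g) = 6
D(f, F) = 2*F/(-137 + f) (D(f, F) = (2*F)/(-137 + f) = 2*F/(-137 + f))
X = I*sqrt(43) (X = sqrt(-43) = I*sqrt(43) ≈ 6.5574*I)
M(J) = J**3
M(X) + D(124, E(-4, -2)) = (I*sqrt(43))**3 + 2*6/(-137 + 124) = -43*I*sqrt(43) + 2*6/(-13) = -43*I*sqrt(43) + 2*6*(-1/13) = -43*I*sqrt(43) - 12/13 = -12/13 - 43*I*sqrt(43)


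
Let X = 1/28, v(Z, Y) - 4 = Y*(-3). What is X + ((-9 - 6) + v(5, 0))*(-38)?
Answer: 11705/28 ≈ 418.04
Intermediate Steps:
v(Z, Y) = 4 - 3*Y (v(Z, Y) = 4 + Y*(-3) = 4 - 3*Y)
X = 1/28 ≈ 0.035714
X + ((-9 - 6) + v(5, 0))*(-38) = 1/28 + ((-9 - 6) + (4 - 3*0))*(-38) = 1/28 + (-15 + (4 + 0))*(-38) = 1/28 + (-15 + 4)*(-38) = 1/28 - 11*(-38) = 1/28 + 418 = 11705/28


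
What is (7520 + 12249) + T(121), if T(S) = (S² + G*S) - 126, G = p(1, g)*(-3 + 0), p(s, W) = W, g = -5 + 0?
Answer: 36099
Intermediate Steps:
g = -5
G = 15 (G = -5*(-3 + 0) = -5*(-3) = 15)
T(S) = -126 + S² + 15*S (T(S) = (S² + 15*S) - 126 = -126 + S² + 15*S)
(7520 + 12249) + T(121) = (7520 + 12249) + (-126 + 121² + 15*121) = 19769 + (-126 + 14641 + 1815) = 19769 + 16330 = 36099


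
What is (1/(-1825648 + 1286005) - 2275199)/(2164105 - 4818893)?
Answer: 613897606979/716318880342 ≈ 0.85702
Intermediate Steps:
(1/(-1825648 + 1286005) - 2275199)/(2164105 - 4818893) = (1/(-539643) - 2275199)/(-2654788) = (-1/539643 - 2275199)*(-1/2654788) = -1227795213958/539643*(-1/2654788) = 613897606979/716318880342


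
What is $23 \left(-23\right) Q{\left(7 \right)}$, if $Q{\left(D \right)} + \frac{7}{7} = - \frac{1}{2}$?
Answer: $\frac{1587}{2} \approx 793.5$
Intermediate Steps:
$Q{\left(D \right)} = - \frac{3}{2}$ ($Q{\left(D \right)} = -1 - \frac{1}{2} = - \frac{3}{2}$)
$23 \left(-23\right) Q{\left(7 \right)} = 23 \left(-23\right) \left(- \frac{3}{2}\right) = \left(-529\right) \left(- \frac{3}{2}\right) = \frac{1587}{2}$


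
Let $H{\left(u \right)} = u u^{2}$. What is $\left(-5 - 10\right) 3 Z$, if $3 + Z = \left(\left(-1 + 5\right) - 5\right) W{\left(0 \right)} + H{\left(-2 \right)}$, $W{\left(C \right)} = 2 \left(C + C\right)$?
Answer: $495$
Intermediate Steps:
$H{\left(u \right)} = u^{3}$
$W{\left(C \right)} = 4 C$ ($W{\left(C \right)} = 2 \cdot 2 C = 4 C$)
$Z = -11$ ($Z = -3 + \left(\left(\left(-1 + 5\right) - 5\right) 4 \cdot 0 + \left(-2\right)^{3}\right) = -3 - \left(8 - \left(4 - 5\right) 0\right) = -3 - 8 = -11$)
$\left(-5 - 10\right) 3 Z = \left(-5 - 10\right) 3 \left(-11\right) = \left(-15\right) 3 \left(-11\right) = \left(-45\right) \left(-11\right) = 495$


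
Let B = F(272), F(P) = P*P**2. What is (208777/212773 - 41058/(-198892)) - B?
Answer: -425804770458774725/21159423758 ≈ -2.0124e+7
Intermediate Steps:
F(P) = P**3
B = 20123648 (B = 272**3 = 20123648)
(208777/212773 - 41058/(-198892)) - B = (208777/212773 - 41058/(-198892)) - 1*20123648 = (208777*(1/212773) - 41058*(-1/198892)) - 20123648 = (208777/212773 + 20529/99446) - 20123648 = 25130054459/21159423758 - 20123648 = -425804770458774725/21159423758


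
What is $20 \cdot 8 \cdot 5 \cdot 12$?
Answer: $9600$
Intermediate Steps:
$20 \cdot 8 \cdot 5 \cdot 12 = 20 \cdot 40 \cdot 12 = 800 \cdot 12 = 9600$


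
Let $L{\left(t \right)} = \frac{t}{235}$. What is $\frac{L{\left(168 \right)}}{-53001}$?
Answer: $- \frac{56}{4151745} \approx -1.3488 \cdot 10^{-5}$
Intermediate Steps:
$L{\left(t \right)} = \frac{t}{235}$ ($L{\left(t \right)} = t \frac{1}{235} = \frac{t}{235}$)
$\frac{L{\left(168 \right)}}{-53001} = \frac{\frac{1}{235} \cdot 168}{-53001} = \frac{168}{235} \left(- \frac{1}{53001}\right) = - \frac{56}{4151745}$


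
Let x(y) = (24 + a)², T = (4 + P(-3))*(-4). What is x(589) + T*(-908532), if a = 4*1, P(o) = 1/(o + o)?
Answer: 13931608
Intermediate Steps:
P(o) = 1/(2*o)
a = 4
T = -46/3 (T = (4 + (½)/(-3))*(-4) = (4 + (½)*(-⅓))*(-4) = (4 - ⅙)*(-4) = (23/6)*(-4) = -46/3 ≈ -15.333)
x(y) = 784 (x(y) = (24 + 4)² = 28² = 784)
x(589) + T*(-908532) = 784 - 46/3*(-908532) = 784 + 13930824 = 13931608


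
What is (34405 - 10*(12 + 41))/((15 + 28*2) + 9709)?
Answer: 6775/1956 ≈ 3.4637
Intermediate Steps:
(34405 - 10*(12 + 41))/((15 + 28*2) + 9709) = (34405 - 10*53)/((15 + 56) + 9709) = (34405 - 530)/(71 + 9709) = 33875/9780 = 33875*(1/9780) = 6775/1956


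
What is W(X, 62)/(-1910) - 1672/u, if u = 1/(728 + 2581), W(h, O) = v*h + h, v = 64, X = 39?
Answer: -2113472043/382 ≈ -5.5326e+6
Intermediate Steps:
W(h, O) = 65*h (W(h, O) = 64*h + h = 65*h)
u = 1/3309 ≈ 0.00030221
W(X, 62)/(-1910) - 1672/u = (65*39)/(-1910) - 1672/1/3309 = 2535*(-1/1910) - 1672*3309 = -507/382 - 5532648 = -2113472043/382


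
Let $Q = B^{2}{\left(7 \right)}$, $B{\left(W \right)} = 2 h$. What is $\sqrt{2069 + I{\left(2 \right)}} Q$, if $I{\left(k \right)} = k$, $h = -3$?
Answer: $36 \sqrt{2071} \approx 1638.3$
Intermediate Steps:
$B{\left(W \right)} = -6$ ($B{\left(W \right)} = 2 \left(-3\right) = -6$)
$Q = 36$ ($Q = \left(-6\right)^{2} = 36$)
$\sqrt{2069 + I{\left(2 \right)}} Q = \sqrt{2069 + 2} \cdot 36 = \sqrt{2071} \cdot 36 = 36 \sqrt{2071}$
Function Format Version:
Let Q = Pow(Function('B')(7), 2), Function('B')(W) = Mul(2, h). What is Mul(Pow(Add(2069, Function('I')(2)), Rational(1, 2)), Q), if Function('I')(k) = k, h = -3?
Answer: Mul(36, Pow(2071, Rational(1, 2))) ≈ 1638.3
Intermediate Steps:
Function('B')(W) = -6 (Function('B')(W) = Mul(2, -3) = -6)
Q = 36 (Q = Pow(-6, 2) = 36)
Mul(Pow(Add(2069, Function('I')(2)), Rational(1, 2)), Q) = Mul(Pow(Add(2069, 2), Rational(1, 2)), 36) = Mul(Pow(2071, Rational(1, 2)), 36) = Mul(36, Pow(2071, Rational(1, 2)))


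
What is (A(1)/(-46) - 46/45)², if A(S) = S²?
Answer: 4669921/4284900 ≈ 1.0899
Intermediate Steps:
(A(1)/(-46) - 46/45)² = (1²/(-46) - 46/45)² = (1*(-1/46) - 46*1/45)² = (-1/46 - 46/45)² = (-2161/2070)² = 4669921/4284900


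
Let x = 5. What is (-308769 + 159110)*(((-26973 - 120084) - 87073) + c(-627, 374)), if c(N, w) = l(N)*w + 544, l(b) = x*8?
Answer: 32719348534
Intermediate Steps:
l(b) = 40 (l(b) = 5*8 = 40)
c(N, w) = 544 + 40*w (c(N, w) = 40*w + 544 = 544 + 40*w)
(-308769 + 159110)*(((-26973 - 120084) - 87073) + c(-627, 374)) = (-308769 + 159110)*(((-26973 - 120084) - 87073) + (544 + 40*374)) = -149659*((-147057 - 87073) + (544 + 14960)) = -149659*(-234130 + 15504) = -149659*(-218626) = 32719348534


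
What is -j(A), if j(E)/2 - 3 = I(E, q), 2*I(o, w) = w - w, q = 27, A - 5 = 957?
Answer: -6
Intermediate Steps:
A = 962 (A = 5 + 957 = 962)
I(o, w) = 0 (I(o, w) = (w - w)/2 = (½)*0 = 0)
j(E) = 6 (j(E) = 6 + 2*0 = 6 + 0 = 6)
-j(A) = -1*6 = -6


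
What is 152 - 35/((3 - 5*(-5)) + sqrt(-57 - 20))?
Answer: 18556/123 + 5*I*sqrt(77)/123 ≈ 150.86 + 0.35671*I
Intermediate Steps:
152 - 35/((3 - 5*(-5)) + sqrt(-57 - 20)) = 152 - 35/((3 + 25) + sqrt(-77)) = 152 - 35/(28 + I*sqrt(77))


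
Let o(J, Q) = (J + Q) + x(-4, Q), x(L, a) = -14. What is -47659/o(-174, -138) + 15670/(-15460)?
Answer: 18292493/125999 ≈ 145.18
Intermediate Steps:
o(J, Q) = -14 + J + Q (o(J, Q) = (J + Q) - 14 = -14 + J + Q)
-47659/o(-174, -138) + 15670/(-15460) = -47659/(-14 - 174 - 138) + 15670/(-15460) = -47659/(-326) + 15670*(-1/15460) = -47659*(-1/326) - 1567/1546 = 47659/326 - 1567/1546 = 18292493/125999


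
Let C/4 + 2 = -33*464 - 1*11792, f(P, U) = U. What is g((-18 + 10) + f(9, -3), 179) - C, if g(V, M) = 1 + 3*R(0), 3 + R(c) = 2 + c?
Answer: 108422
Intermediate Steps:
R(c) = -1 + c (R(c) = -3 + (2 + c) = -1 + c)
C = -108424 (C = -8 + 4*(-33*464 - 1*11792) = -8 + 4*(-15312 - 11792) = -8 + 4*(-27104) = -8 - 108416 = -108424)
g(V, M) = -2 (g(V, M) = 1 + 3*(-1 + 0) = 1 + 3*(-1) = 1 - 3 = -2)
g((-18 + 10) + f(9, -3), 179) - C = -2 - 1*(-108424) = -2 + 108424 = 108422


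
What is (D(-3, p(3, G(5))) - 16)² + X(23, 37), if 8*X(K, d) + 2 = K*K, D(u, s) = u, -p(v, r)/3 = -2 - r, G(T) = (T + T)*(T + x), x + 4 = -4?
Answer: 3415/8 ≈ 426.88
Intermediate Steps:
x = -8 (x = -4 - 4 = -8)
G(T) = 2*T*(-8 + T) (G(T) = (T + T)*(T - 8) = (2*T)*(-8 + T) = 2*T*(-8 + T))
p(v, r) = 6 + 3*r (p(v, r) = -3*(-2 - r) = 6 + 3*r)
X(K, d) = -¼ + K²/8 (X(K, d) = -¼ + (K*K)/8 = -¼ + K²/8)
(D(-3, p(3, G(5))) - 16)² + X(23, 37) = (-3 - 16)² + (-¼ + (⅛)*23²) = (-19)² + (-¼ + (⅛)*529) = 361 + (-¼ + 529/8) = 361 + 527/8 = 3415/8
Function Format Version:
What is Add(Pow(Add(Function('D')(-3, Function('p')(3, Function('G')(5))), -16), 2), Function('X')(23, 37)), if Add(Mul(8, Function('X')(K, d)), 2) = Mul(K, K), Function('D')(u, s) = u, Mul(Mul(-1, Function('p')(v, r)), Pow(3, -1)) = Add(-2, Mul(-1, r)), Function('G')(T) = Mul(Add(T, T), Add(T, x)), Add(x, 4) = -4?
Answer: Rational(3415, 8) ≈ 426.88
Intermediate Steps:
x = -8 (x = Add(-4, -4) = -8)
Function('G')(T) = Mul(2, T, Add(-8, T)) (Function('G')(T) = Mul(Add(T, T), Add(T, -8)) = Mul(Mul(2, T), Add(-8, T)) = Mul(2, T, Add(-8, T)))
Function('p')(v, r) = Add(6, Mul(3, r)) (Function('p')(v, r) = Mul(-3, Add(-2, Mul(-1, r))) = Add(6, Mul(3, r)))
Function('X')(K, d) = Add(Rational(-1, 4), Mul(Rational(1, 8), Pow(K, 2))) (Function('X')(K, d) = Add(Rational(-1, 4), Mul(Rational(1, 8), Mul(K, K))) = Add(Rational(-1, 4), Mul(Rational(1, 8), Pow(K, 2))))
Add(Pow(Add(Function('D')(-3, Function('p')(3, Function('G')(5))), -16), 2), Function('X')(23, 37)) = Add(Pow(Add(-3, -16), 2), Add(Rational(-1, 4), Mul(Rational(1, 8), Pow(23, 2)))) = Add(Pow(-19, 2), Add(Rational(-1, 4), Mul(Rational(1, 8), 529))) = Add(361, Add(Rational(-1, 4), Rational(529, 8))) = Add(361, Rational(527, 8)) = Rational(3415, 8)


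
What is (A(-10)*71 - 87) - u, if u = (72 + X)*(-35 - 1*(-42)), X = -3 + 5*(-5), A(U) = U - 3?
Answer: -1318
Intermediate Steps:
A(U) = -3 + U
X = -28 (X = -3 - 25 = -28)
u = 308 (u = (72 - 28)*(-35 - 1*(-42)) = 44*(-35 + 42) = 44*7 = 308)
(A(-10)*71 - 87) - u = ((-3 - 10)*71 - 87) - 1*308 = (-13*71 - 87) - 308 = (-923 - 87) - 308 = -1010 - 308 = -1318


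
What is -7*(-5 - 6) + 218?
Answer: 295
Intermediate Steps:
-7*(-5 - 6) + 218 = -7*(-11) + 218 = 77 + 218 = 295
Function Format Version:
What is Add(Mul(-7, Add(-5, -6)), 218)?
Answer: 295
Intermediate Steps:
Add(Mul(-7, Add(-5, -6)), 218) = Add(Mul(-7, -11), 218) = Add(77, 218) = 295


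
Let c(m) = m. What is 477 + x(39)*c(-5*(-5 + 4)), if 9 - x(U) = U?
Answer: 327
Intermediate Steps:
x(U) = 9 - U
477 + x(39)*c(-5*(-5 + 4)) = 477 + (9 - 1*39)*(-5*(-5 + 4)) = 477 + (9 - 39)*(-5*(-1)) = 477 - 30*5 = 477 - 150 = 327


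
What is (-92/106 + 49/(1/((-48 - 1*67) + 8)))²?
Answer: 77242305625/2809 ≈ 2.7498e+7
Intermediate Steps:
(-92/106 + 49/(1/((-48 - 1*67) + 8)))² = (-92*1/106 + 49/(1/((-48 - 67) + 8)))² = (-46/53 + 49/(1/(-115 + 8)))² = (-46/53 + 49/(1/(-107)))² = (-46/53 + 49/(-1/107))² = (-46/53 + 49*(-107))² = (-46/53 - 5243)² = (-277925/53)² = 77242305625/2809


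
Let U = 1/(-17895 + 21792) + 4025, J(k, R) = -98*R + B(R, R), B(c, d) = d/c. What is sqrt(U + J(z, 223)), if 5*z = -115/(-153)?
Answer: I*sqrt(30082984595)/1299 ≈ 133.52*I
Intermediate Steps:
z = 23/153 (z = (-115/(-153))/5 = (-115*(-1/153))/5 = (1/5)*(115/153) = 23/153 ≈ 0.15033)
J(k, R) = 1 - 98*R (J(k, R) = -98*R + R/R = -98*R + 1 = 1 - 98*R)
U = 15685426/3897 (U = 1/3897 + 4025 = 15685426/3897 ≈ 4025.0)
sqrt(U + J(z, 223)) = sqrt(15685426/3897 + (1 - 98*223)) = sqrt(15685426/3897 + (1 - 21854)) = sqrt(15685426/3897 - 21853) = sqrt(-69475715/3897) = I*sqrt(30082984595)/1299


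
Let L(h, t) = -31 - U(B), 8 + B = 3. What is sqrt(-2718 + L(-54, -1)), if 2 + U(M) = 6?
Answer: I*sqrt(2753) ≈ 52.469*I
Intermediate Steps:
B = -5 (B = -8 + 3 = -5)
U(M) = 4 (U(M) = -2 + 6 = 4)
L(h, t) = -35 (L(h, t) = -31 - 1*4 = -31 - 4 = -35)
sqrt(-2718 + L(-54, -1)) = sqrt(-2718 - 35) = sqrt(-2753) = I*sqrt(2753)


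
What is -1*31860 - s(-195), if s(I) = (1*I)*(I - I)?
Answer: -31860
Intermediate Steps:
s(I) = 0 (s(I) = I*0 = 0)
-1*31860 - s(-195) = -1*31860 - 1*0 = -31860 + 0 = -31860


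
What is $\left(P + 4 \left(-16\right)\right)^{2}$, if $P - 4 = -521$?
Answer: $337561$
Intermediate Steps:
$P = -517$ ($P = 4 - 521 = -517$)
$\left(P + 4 \left(-16\right)\right)^{2} = \left(-517 + 4 \left(-16\right)\right)^{2} = \left(-517 - 64\right)^{2} = \left(-581\right)^{2} = 337561$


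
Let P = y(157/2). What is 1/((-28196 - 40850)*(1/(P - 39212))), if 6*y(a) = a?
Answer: 470387/828552 ≈ 0.56772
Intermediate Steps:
y(a) = a/6
P = 157/12 (P = (157/2)/6 = (157*(½))/6 = (⅙)*(157/2) = 157/12 ≈ 13.083)
1/((-28196 - 40850)*(1/(P - 39212))) = 1/((-28196 - 40850)*(1/(157/12 - 39212))) = 1/((-69046)*(1/(-470387/12))) = -1/(69046*(-12/470387)) = -1/69046*(-470387/12) = 470387/828552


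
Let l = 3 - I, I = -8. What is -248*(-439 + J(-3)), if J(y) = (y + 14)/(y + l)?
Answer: 108531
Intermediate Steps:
l = 11 (l = 3 - 1*(-8) = 3 + 8 = 11)
J(y) = (14 + y)/(11 + y) (J(y) = (y + 14)/(y + 11) = (14 + y)/(11 + y))
-248*(-439 + J(-3)) = -248*(-439 + (14 - 3)/(11 - 3)) = -248*(-439 + 11/8) = -248*(-3501/8) = 108531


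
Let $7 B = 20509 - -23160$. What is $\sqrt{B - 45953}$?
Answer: $\frac{i \sqrt{1946014}}{7} \approx 199.29 i$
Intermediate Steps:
$B = \frac{43669}{7}$ ($B = \frac{20509 - -23160}{7} = \frac{20509 + 23160}{7} = \frac{1}{7} \cdot 43669 = \frac{43669}{7} \approx 6238.4$)
$\sqrt{B - 45953} = \sqrt{\frac{43669}{7} - 45953} = \sqrt{- \frac{278002}{7}} = \frac{i \sqrt{1946014}}{7}$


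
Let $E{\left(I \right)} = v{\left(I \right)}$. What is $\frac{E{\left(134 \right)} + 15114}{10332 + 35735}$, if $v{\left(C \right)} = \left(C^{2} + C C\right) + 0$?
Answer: $\frac{51026}{46067} \approx 1.1076$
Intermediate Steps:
$v{\left(C \right)} = 2 C^{2}$ ($v{\left(C \right)} = \left(C^{2} + C^{2}\right) + 0 = 2 C^{2} + 0 = 2 C^{2}$)
$E{\left(I \right)} = 2 I^{2}$
$\frac{E{\left(134 \right)} + 15114}{10332 + 35735} = \frac{2 \cdot 134^{2} + 15114}{10332 + 35735} = \frac{2 \cdot 17956 + 15114}{46067} = \left(35912 + 15114\right) \frac{1}{46067} = 51026 \cdot \frac{1}{46067} = \frac{51026}{46067}$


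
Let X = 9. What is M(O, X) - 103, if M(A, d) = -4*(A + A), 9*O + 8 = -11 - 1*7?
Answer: -719/9 ≈ -79.889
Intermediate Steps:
O = -26/9 (O = -8/9 + (-11 - 1*7)/9 = -8/9 + (-11 - 7)/9 = -8/9 + (⅑)*(-18) = -8/9 - 2 = -26/9 ≈ -2.8889)
M(A, d) = -8*A
M(O, X) - 103 = -8*(-26/9) - 103 = 208/9 - 103 = -719/9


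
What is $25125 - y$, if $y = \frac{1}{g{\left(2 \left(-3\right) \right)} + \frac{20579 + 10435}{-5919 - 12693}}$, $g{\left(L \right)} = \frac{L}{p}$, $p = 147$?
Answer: $\frac{2173237541}{86495} \approx 25126.0$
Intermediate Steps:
$g{\left(L \right)} = \frac{L}{147}$
$y = - \frac{50666}{86495}$ ($y = \frac{1}{\frac{2 \left(-3\right)}{147} + \frac{20579 + 10435}{-5919 - 12693}} = \frac{1}{\frac{1}{147} \left(-6\right) + \frac{31014}{-18612}} = \frac{1}{- \frac{2}{49} + 31014 \left(- \frac{1}{18612}\right)} = \frac{1}{- \frac{2}{49} - \frac{1723}{1034}} = \frac{1}{- \frac{86495}{50666}} = - \frac{50666}{86495} \approx -0.58577$)
$25125 - y = 25125 - - \frac{50666}{86495} = 25125 + \frac{50666}{86495} = \frac{2173237541}{86495}$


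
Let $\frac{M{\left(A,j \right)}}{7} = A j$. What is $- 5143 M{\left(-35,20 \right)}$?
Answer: $25200700$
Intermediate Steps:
$M{\left(A,j \right)} = 7 A j$
$- 5143 M{\left(-35,20 \right)} = - 5143 \cdot 7 \left(-35\right) 20 = \left(-5143\right) \left(-4900\right) = 25200700$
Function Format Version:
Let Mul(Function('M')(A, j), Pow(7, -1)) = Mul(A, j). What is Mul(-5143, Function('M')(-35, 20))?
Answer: 25200700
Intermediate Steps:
Function('M')(A, j) = Mul(7, A, j) (Function('M')(A, j) = Mul(7, Mul(A, j)) = Mul(7, A, j))
Mul(-5143, Function('M')(-35, 20)) = Mul(-5143, Mul(7, -35, 20)) = Mul(-5143, -4900) = 25200700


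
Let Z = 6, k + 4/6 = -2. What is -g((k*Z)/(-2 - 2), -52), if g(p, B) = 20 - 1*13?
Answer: -7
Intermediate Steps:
k = -8/3 (k = -⅔ - 2 = -8/3 ≈ -2.6667)
g(p, B) = 7 (g(p, B) = 20 - 13 = 7)
-g((k*Z)/(-2 - 2), -52) = -1*7 = -7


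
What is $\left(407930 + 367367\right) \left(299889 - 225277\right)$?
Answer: $57846459764$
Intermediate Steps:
$\left(407930 + 367367\right) \left(299889 - 225277\right) = 775297 \cdot 74612 = 57846459764$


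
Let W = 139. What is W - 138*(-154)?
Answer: 21391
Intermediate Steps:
W - 138*(-154) = 139 - 138*(-154) = 139 + 21252 = 21391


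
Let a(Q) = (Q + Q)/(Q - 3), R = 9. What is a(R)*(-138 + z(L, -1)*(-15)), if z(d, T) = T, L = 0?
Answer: -369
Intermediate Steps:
a(Q) = 2*Q/(-3 + Q) (a(Q) = (2*Q)/(-3 + Q) = 2*Q/(-3 + Q))
a(R)*(-138 + z(L, -1)*(-15)) = (2*9/(-3 + 9))*(-138 - 1*(-15)) = (2*9/6)*(-138 + 15) = (2*9*(⅙))*(-123) = 3*(-123) = -369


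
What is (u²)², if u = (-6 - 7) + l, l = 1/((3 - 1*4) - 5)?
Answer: 38950081/1296 ≈ 30054.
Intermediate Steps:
l = -⅙ (l = 1/((3 - 4) - 5) = 1/(-1 - 5) = 1/(-6) = -⅙ ≈ -0.16667)
u = -79/6 (u = (-6 - 7) - ⅙ = -13 - ⅙ = -79/6 ≈ -13.167)
(u²)² = ((-79/6)²)² = (6241/36)² = 38950081/1296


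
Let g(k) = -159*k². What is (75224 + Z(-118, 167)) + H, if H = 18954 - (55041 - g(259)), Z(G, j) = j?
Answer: -10626575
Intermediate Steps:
H = -10701966 (H = 18954 - (55041 - (-159)*259²) = 18954 - (55041 - (-159)*67081) = 18954 - (55041 - 1*(-10665879)) = 18954 - (55041 + 10665879) = 18954 - 1*10720920 = 18954 - 10720920 = -10701966)
(75224 + Z(-118, 167)) + H = (75224 + 167) - 10701966 = 75391 - 10701966 = -10626575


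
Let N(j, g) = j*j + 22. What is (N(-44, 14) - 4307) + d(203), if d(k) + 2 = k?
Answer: -2148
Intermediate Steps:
N(j, g) = 22 + j² (N(j, g) = j² + 22 = 22 + j²)
d(k) = -2 + k
(N(-44, 14) - 4307) + d(203) = ((22 + (-44)²) - 4307) + (-2 + 203) = ((22 + 1936) - 4307) + 201 = (1958 - 4307) + 201 = -2349 + 201 = -2148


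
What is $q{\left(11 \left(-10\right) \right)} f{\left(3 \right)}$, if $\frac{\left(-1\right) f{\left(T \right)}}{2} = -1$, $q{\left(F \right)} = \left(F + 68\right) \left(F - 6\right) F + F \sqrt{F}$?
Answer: $-1071840 - 220 i \sqrt{110} \approx -1.0718 \cdot 10^{6} - 2307.4 i$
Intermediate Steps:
$q{\left(F \right)} = F^{\frac{3}{2}} + F \left(-6 + F\right) \left(68 + F\right)$ ($q{\left(F \right)} = \left(68 + F\right) \left(-6 + F\right) F + F^{\frac{3}{2}} = \left(-6 + F\right) \left(68 + F\right) F + F^{\frac{3}{2}} = F \left(-6 + F\right) \left(68 + F\right) + F^{\frac{3}{2}} = F^{\frac{3}{2}} + F \left(-6 + F\right) \left(68 + F\right)$)
$f{\left(T \right)} = 2$ ($f{\left(T \right)} = \left(-2\right) \left(-1\right) = 2$)
$q{\left(11 \left(-10\right) \right)} f{\left(3 \right)} = \left(\left(11 \left(-10\right)\right)^{3} + \left(11 \left(-10\right)\right)^{\frac{3}{2}} - 408 \cdot 11 \left(-10\right) + 62 \left(11 \left(-10\right)\right)^{2}\right) 2 = \left(\left(-110\right)^{3} + \left(-110\right)^{\frac{3}{2}} - -44880 + 62 \left(-110\right)^{2}\right) 2 = \left(-1331000 - 110 i \sqrt{110} + 44880 + 62 \cdot 12100\right) 2 = \left(-1331000 - 110 i \sqrt{110} + 44880 + 750200\right) 2 = \left(-535920 - 110 i \sqrt{110}\right) 2 = -1071840 - 220 i \sqrt{110}$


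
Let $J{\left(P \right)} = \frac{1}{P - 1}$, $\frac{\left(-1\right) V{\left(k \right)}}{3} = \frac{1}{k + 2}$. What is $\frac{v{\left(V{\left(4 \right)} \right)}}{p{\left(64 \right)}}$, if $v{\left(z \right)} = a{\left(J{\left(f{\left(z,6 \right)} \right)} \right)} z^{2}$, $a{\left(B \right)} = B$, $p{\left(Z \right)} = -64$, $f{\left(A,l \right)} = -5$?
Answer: $\frac{1}{1536} \approx 0.00065104$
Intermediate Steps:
$V{\left(k \right)} = - \frac{3}{2 + k}$ ($V{\left(k \right)} = - \frac{3}{k + 2} = - \frac{3}{2 + k}$)
$J{\left(P \right)} = \frac{1}{-1 + P}$
$v{\left(z \right)} = - \frac{z^{2}}{6}$ ($v{\left(z \right)} = \frac{z^{2}}{-1 - 5} = \frac{z^{2}}{-6} = - \frac{z^{2}}{6}$)
$\frac{v{\left(V{\left(4 \right)} \right)}}{p{\left(64 \right)}} = \frac{\left(- \frac{1}{6}\right) \left(- \frac{3}{2 + 4}\right)^{2}}{-64} = - \frac{\left(- \frac{3}{6}\right)^{2}}{6} \left(- \frac{1}{64}\right) = - \frac{\left(\left(-3\right) \frac{1}{6}\right)^{2}}{6} \left(- \frac{1}{64}\right) = - \frac{\left(- \frac{1}{2}\right)^{2}}{6} \left(- \frac{1}{64}\right) = \left(- \frac{1}{6}\right) \frac{1}{4} \left(- \frac{1}{64}\right) = \left(- \frac{1}{24}\right) \left(- \frac{1}{64}\right) = \frac{1}{1536}$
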